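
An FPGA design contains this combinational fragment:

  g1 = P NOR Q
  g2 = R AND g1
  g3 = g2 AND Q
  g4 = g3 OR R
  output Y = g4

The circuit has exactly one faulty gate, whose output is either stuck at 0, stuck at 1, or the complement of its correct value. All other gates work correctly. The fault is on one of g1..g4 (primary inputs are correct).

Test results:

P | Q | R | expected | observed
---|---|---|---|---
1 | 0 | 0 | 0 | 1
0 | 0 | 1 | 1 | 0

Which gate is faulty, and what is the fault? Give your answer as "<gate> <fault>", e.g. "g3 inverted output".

g4 inverted output

Fault-free values for test 1 (P=1, Q=0, R=0): g1=0, g2=0, g3=0, g4=0, giving Y=0. Observed 1.
Test 1: faults giving observed 1 are {g3 stuck-at-1, g3 inverted output, g4 stuck-at-1, g4 inverted output}.
Test 2 (P=0, Q=0, R=1): fault-free g1=1, g2=1, g3=0, g4=1 → 1; observed 0. Eliminates g3 stuck-at-1, g3 inverted output, g4 stuck-at-1.
Only g4 inverted output is consistent with every test.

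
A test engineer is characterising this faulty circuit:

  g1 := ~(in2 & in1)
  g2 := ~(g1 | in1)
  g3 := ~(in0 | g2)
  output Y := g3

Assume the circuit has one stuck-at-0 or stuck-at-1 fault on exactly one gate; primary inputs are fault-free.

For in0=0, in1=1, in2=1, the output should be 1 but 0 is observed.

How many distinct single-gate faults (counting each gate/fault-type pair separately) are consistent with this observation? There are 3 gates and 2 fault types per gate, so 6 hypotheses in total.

Fault-free: g1=0, g2=0, g3=1 → 1. Observed 0.
  g1 stuck-at-0: output 1 ✗
  g1 stuck-at-1: output 1 ✗
  g2 stuck-at-0: output 1 ✗
  g2 stuck-at-1: output 0 ✓
  g3 stuck-at-0: output 0 ✓
  g3 stuck-at-1: output 1 ✗
Consistent faults: {g2 stuck-at-1, g3 stuck-at-0} — 2 in all.

2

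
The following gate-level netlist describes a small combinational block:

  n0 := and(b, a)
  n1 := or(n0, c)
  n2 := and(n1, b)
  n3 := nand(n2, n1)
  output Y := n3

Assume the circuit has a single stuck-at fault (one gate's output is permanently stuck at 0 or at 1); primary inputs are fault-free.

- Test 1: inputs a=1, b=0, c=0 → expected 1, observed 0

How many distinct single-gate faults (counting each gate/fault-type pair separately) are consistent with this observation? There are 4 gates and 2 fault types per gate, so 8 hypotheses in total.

Fault-free: n0=0, n1=0, n2=0, n3=1 → 1. Observed 0.
  n0 stuck-at-0: output 1 ✗
  n0 stuck-at-1: output 1 ✗
  n1 stuck-at-0: output 1 ✗
  n1 stuck-at-1: output 1 ✗
  n2 stuck-at-0: output 1 ✗
  n2 stuck-at-1: output 1 ✗
  n3 stuck-at-0: output 0 ✓
  n3 stuck-at-1: output 1 ✗
Consistent faults: {n3 stuck-at-0} — 1 in all.

1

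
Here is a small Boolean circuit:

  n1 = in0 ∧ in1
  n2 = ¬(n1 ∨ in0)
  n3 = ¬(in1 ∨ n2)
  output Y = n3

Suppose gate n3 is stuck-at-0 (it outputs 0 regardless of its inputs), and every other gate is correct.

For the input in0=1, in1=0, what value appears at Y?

Propagate with n3 forced: n1=0, n2=0, n3=0 [stuck-at-0].
So Y = 0. (Without the fault it would be 1.)

0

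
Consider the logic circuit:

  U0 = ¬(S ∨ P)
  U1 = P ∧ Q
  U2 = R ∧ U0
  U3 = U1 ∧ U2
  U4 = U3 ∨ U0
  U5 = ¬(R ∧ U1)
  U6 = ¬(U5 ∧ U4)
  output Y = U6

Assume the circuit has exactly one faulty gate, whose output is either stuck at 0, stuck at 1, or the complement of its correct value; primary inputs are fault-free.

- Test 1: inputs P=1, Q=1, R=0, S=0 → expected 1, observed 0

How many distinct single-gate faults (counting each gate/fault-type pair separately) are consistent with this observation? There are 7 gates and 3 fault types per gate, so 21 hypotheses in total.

10

Fault-free: U0=0, U1=1, U2=0, U3=0, U4=0, U5=1, U6=1 → 1. Observed 0.
  U0: stuck-at-1, inverted output ✓; others ✗
  U1: none of the 3 fault types match ✗
  U2: stuck-at-1, inverted output ✓; others ✗
  U3: stuck-at-1, inverted output ✓; others ✗
  U4: stuck-at-1, inverted output ✓; others ✗
  U5: none of the 3 fault types match ✗
  U6: stuck-at-0, inverted output ✓; others ✗
Consistent faults: {U0 stuck-at-1, U0 inverted output, U2 stuck-at-1, U2 inverted output, U3 stuck-at-1, U3 inverted output, U4 stuck-at-1, U4 inverted output, U6 stuck-at-0, U6 inverted output} — 10 in all.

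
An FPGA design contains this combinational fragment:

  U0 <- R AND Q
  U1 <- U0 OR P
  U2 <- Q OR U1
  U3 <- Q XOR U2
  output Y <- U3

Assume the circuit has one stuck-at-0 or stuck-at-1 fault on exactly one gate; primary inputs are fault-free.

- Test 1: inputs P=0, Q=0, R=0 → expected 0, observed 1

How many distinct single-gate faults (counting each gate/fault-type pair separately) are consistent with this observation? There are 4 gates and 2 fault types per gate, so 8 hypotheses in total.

4

Fault-free: U0=0, U1=0, U2=0, U3=0 → 0. Observed 1.
  U0 stuck-at-0: output 0 ✗
  U0 stuck-at-1: output 1 ✓
  U1 stuck-at-0: output 0 ✗
  U1 stuck-at-1: output 1 ✓
  U2 stuck-at-0: output 0 ✗
  U2 stuck-at-1: output 1 ✓
  U3 stuck-at-0: output 0 ✗
  U3 stuck-at-1: output 1 ✓
Consistent faults: {U0 stuck-at-1, U1 stuck-at-1, U2 stuck-at-1, U3 stuck-at-1} — 4 in all.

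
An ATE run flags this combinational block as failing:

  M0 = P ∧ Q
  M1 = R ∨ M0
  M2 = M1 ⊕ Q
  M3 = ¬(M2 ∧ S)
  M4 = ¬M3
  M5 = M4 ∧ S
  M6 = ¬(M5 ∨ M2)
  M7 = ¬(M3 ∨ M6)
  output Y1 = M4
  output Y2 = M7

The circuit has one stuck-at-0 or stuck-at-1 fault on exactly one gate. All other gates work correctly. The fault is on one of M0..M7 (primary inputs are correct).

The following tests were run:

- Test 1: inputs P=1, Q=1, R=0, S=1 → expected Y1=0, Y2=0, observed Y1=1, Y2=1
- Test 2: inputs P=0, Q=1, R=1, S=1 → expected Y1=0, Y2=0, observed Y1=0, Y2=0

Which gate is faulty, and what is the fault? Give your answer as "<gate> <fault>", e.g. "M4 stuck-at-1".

Fault-free values for test 1 (P=1, Q=1, R=0, S=1): M0=1, M1=1, M2=0, M3=1, M4=0, M5=0, M6=1, M7=0, giving Y1=0, Y2=0. Observed Y1=1, Y2=1.
Test 1: faults giving observed Y1=1, Y2=1 are {M0 stuck-at-0, M1 stuck-at-0, M2 stuck-at-1, M3 stuck-at-0}.
Test 2 (P=0, Q=1, R=1, S=1): fault-free M0=0, M1=1, M2=0, M3=1, M4=0, M5=0, M6=1, M7=0 → Y1=0, Y2=0; observed Y1=0, Y2=0. Eliminates M1 stuck-at-0, M2 stuck-at-1, M3 stuck-at-0.
Only M0 stuck-at-0 is consistent with every test.

M0 stuck-at-0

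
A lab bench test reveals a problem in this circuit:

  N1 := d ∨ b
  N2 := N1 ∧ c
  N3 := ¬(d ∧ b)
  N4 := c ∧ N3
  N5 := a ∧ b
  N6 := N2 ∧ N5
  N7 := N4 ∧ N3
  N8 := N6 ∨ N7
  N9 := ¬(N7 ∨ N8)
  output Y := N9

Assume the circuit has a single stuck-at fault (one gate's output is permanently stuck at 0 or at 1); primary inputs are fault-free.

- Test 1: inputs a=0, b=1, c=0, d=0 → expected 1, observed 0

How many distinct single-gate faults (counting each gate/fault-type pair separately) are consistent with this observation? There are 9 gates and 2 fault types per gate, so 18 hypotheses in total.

Fault-free: N1=1, N2=0, N3=1, N4=0, N5=0, N6=0, N7=0, N8=0, N9=1 → 1. Observed 0.
  N1: none of the 2 fault types match ✗
  N2: none of the 2 fault types match ✗
  N3: none of the 2 fault types match ✗
  N4: stuck-at-1 ✓; others ✗
  N5: none of the 2 fault types match ✗
  N6: stuck-at-1 ✓; others ✗
  N7: stuck-at-1 ✓; others ✗
  N8: stuck-at-1 ✓; others ✗
  N9: stuck-at-0 ✓; others ✗
Consistent faults: {N4 stuck-at-1, N6 stuck-at-1, N7 stuck-at-1, N8 stuck-at-1, N9 stuck-at-0} — 5 in all.

5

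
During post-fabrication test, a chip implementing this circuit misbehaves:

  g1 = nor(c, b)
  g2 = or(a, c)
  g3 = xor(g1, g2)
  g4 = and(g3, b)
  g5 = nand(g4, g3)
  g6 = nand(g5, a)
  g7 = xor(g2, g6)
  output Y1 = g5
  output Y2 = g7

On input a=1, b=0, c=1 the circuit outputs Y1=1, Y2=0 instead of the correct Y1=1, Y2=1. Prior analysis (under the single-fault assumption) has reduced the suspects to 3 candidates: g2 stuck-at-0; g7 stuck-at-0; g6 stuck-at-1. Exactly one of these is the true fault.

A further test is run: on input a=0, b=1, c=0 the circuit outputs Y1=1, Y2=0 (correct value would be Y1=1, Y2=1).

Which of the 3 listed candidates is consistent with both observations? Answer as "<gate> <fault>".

g7 stuck-at-0

Evaluate each candidate on input a=0, b=1, c=0:
  g2 stuck-at-0: g1=0, g2=0 [stuck-at-0], g3=0, g4=0, g5=1, g6=1, g7=1 → Y1=1, Y2=1 — eliminated
  g7 stuck-at-0: g1=0, g2=0, g3=0, g4=0, g5=1, g6=1, g7=0 [stuck-at-0] → Y1=1, Y2=0 — matches
  g6 stuck-at-1: g1=0, g2=0, g3=0, g4=0, g5=1, g6=1 [stuck-at-1], g7=1 → Y1=1, Y2=1 — eliminated
Only g7 stuck-at-0 reproduces the observed Y1=1, Y2=0.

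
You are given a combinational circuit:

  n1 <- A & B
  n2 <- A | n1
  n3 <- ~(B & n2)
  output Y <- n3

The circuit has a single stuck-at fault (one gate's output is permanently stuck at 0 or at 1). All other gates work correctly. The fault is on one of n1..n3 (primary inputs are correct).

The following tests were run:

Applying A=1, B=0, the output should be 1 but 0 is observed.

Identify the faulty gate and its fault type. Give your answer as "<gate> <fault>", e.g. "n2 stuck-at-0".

n3 stuck-at-0

Fault-free values for test 1 (A=1, B=0): n1=0, n2=1, n3=1, giving Y=1. Observed 0.
Test 1: faults giving observed 0 are {n3 stuck-at-0}.
Only n3 stuck-at-0 is consistent with every test.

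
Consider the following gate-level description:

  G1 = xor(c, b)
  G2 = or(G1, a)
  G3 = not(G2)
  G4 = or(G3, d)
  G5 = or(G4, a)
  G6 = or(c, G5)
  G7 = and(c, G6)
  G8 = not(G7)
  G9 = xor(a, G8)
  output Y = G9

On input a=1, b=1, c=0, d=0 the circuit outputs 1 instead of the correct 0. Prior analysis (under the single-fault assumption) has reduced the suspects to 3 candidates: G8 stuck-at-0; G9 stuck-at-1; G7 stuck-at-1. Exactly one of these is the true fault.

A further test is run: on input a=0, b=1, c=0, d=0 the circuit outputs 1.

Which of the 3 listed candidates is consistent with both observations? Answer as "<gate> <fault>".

G9 stuck-at-1

Evaluate each candidate on input a=0, b=1, c=0, d=0:
  G8 stuck-at-0: G1=1, G2=1, G3=0, G4=0, G5=0, G6=0, G7=0, G8=0 [stuck-at-0], G9=0 → 0 — eliminated
  G9 stuck-at-1: G1=1, G2=1, G3=0, G4=0, G5=0, G6=0, G7=0, G8=1, G9=1 [stuck-at-1] → 1 — matches
  G7 stuck-at-1: G1=1, G2=1, G3=0, G4=0, G5=0, G6=0, G7=1 [stuck-at-1], G8=0, G9=0 → 0 — eliminated
Only G9 stuck-at-1 reproduces the observed 1.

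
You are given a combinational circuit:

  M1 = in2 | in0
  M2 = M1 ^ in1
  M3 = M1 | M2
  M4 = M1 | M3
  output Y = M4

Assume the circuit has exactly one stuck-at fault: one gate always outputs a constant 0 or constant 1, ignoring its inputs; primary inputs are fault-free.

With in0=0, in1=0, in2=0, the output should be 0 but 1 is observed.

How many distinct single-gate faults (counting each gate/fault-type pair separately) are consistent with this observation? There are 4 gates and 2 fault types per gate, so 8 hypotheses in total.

Fault-free: M1=0, M2=0, M3=0, M4=0 → 0. Observed 1.
  M1 stuck-at-0: output 0 ✗
  M1 stuck-at-1: output 1 ✓
  M2 stuck-at-0: output 0 ✗
  M2 stuck-at-1: output 1 ✓
  M3 stuck-at-0: output 0 ✗
  M3 stuck-at-1: output 1 ✓
  M4 stuck-at-0: output 0 ✗
  M4 stuck-at-1: output 1 ✓
Consistent faults: {M1 stuck-at-1, M2 stuck-at-1, M3 stuck-at-1, M4 stuck-at-1} — 4 in all.

4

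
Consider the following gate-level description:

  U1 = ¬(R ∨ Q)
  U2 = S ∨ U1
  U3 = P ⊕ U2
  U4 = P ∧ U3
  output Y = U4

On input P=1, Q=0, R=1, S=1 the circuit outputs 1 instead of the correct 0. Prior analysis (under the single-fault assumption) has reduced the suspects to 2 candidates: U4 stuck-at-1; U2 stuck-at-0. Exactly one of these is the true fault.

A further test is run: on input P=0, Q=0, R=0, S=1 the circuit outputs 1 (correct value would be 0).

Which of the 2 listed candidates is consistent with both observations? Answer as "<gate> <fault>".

Evaluate each candidate on input P=0, Q=0, R=0, S=1:
  U4 stuck-at-1: U1=1, U2=1, U3=1, U4=1 [stuck-at-1] → 1 — matches
  U2 stuck-at-0: U1=1, U2=0 [stuck-at-0], U3=0, U4=0 → 0 — eliminated
Only U4 stuck-at-1 reproduces the observed 1.

U4 stuck-at-1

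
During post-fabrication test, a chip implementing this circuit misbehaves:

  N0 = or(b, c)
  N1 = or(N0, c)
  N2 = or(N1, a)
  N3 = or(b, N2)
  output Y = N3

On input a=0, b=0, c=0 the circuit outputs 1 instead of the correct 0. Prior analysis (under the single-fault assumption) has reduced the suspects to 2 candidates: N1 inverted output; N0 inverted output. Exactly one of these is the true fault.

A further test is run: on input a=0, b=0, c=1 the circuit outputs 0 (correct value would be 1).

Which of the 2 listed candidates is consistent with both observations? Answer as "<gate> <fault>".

N1 inverted output

Evaluate each candidate on input a=0, b=0, c=1:
  N1 inverted output: N0=1, N1=0 [inverted output], N2=0, N3=0 → 0 — matches
  N0 inverted output: N0=0 [inverted output], N1=1, N2=1, N3=1 → 1 — eliminated
Only N1 inverted output reproduces the observed 0.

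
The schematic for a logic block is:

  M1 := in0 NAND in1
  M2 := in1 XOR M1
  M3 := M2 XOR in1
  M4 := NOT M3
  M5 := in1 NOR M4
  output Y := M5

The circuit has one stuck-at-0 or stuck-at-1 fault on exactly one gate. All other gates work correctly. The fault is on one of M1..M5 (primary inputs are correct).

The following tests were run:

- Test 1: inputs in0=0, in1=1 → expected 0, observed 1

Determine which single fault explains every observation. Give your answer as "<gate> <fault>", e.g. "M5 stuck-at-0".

M5 stuck-at-1

Fault-free values for test 1 (in0=0, in1=1): M1=1, M2=0, M3=1, M4=0, M5=0, giving Y=0. Observed 1.
Test 1: faults giving observed 1 are {M5 stuck-at-1}.
Only M5 stuck-at-1 is consistent with every test.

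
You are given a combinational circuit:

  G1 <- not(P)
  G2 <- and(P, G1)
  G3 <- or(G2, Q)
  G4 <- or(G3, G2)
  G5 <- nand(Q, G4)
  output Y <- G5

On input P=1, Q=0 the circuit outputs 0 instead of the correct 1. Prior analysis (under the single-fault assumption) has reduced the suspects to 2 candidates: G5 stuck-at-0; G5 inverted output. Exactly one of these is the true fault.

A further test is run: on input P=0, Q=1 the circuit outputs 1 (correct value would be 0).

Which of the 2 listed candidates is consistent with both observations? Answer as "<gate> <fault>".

Evaluate each candidate on input P=0, Q=1:
  G5 stuck-at-0: G1=1, G2=0, G3=1, G4=1, G5=0 [stuck-at-0] → 0 — eliminated
  G5 inverted output: G1=1, G2=0, G3=1, G4=1, G5=1 [inverted output] → 1 — matches
Only G5 inverted output reproduces the observed 1.

G5 inverted output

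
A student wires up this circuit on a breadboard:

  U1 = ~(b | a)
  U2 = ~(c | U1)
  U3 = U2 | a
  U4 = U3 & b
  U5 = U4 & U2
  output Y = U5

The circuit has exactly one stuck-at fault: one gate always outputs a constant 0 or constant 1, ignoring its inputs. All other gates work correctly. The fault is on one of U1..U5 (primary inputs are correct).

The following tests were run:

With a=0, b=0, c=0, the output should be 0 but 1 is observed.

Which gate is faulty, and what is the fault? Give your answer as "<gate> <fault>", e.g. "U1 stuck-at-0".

Fault-free values for test 1 (a=0, b=0, c=0): U1=1, U2=0, U3=0, U4=0, U5=0, giving Y=0. Observed 1.
Test 1: faults giving observed 1 are {U5 stuck-at-1}.
Only U5 stuck-at-1 is consistent with every test.

U5 stuck-at-1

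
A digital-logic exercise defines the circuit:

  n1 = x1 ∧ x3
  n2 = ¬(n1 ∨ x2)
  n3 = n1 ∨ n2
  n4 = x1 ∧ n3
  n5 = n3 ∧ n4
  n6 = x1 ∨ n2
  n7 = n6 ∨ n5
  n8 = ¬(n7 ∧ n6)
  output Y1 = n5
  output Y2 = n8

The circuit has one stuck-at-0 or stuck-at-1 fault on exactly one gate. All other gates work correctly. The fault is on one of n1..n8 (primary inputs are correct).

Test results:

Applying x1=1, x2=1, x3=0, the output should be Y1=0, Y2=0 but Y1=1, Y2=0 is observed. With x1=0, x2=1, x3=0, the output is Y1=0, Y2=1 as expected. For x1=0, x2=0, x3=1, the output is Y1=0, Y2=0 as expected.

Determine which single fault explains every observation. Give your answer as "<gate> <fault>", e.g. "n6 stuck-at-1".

n3 stuck-at-1

Fault-free values for test 1 (x1=1, x2=1, x3=0): n1=0, n2=0, n3=0, n4=0, n5=0, n6=1, n7=1, n8=0, giving Y1=0, Y2=0. Observed Y1=1, Y2=0.
Test 1: faults giving observed Y1=1, Y2=0 are {n1 stuck-at-1, n2 stuck-at-1, n3 stuck-at-1, n5 stuck-at-1}.
Test 2 (x1=0, x2=1, x3=0): fault-free n1=0, n2=0, n3=0, n4=0, n5=0, n6=0, n7=0, n8=1 → Y1=0, Y2=1; observed Y1=0, Y2=1. Eliminates n2 stuck-at-1, n5 stuck-at-1.
Test 3 (x1=0, x2=0, x3=1): fault-free n1=0, n2=1, n3=1, n4=0, n5=0, n6=1, n7=1, n8=0 → Y1=0, Y2=0; observed Y1=0, Y2=0. Eliminates n1 stuck-at-1.
Only n3 stuck-at-1 is consistent with every test.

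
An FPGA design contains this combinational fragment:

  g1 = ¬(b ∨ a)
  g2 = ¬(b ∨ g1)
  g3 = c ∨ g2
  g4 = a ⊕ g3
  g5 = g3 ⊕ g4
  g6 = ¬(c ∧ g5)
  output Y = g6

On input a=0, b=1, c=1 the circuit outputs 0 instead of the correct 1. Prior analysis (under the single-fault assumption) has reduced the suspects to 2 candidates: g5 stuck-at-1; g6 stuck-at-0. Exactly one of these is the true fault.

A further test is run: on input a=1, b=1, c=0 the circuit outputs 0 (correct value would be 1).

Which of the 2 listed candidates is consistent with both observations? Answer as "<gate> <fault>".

g6 stuck-at-0

Evaluate each candidate on input a=1, b=1, c=0:
  g5 stuck-at-1: g1=0, g2=0, g3=0, g4=1, g5=1 [stuck-at-1], g6=1 → 1 — eliminated
  g6 stuck-at-0: g1=0, g2=0, g3=0, g4=1, g5=1, g6=0 [stuck-at-0] → 0 — matches
Only g6 stuck-at-0 reproduces the observed 0.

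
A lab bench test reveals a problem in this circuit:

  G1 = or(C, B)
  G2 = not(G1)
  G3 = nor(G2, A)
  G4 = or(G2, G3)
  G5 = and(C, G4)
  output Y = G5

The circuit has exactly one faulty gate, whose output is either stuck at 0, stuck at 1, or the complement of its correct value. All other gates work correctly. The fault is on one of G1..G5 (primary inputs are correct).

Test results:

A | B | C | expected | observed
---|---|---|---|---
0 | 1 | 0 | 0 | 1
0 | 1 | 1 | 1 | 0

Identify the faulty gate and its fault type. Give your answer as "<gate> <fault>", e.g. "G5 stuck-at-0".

Fault-free values for test 1 (A=0, B=1, C=0): G1=1, G2=0, G3=1, G4=1, G5=0, giving Y=0. Observed 1.
Test 1: faults giving observed 1 are {G5 stuck-at-1, G5 inverted output}.
Test 2 (A=0, B=1, C=1): fault-free G1=1, G2=0, G3=1, G4=1, G5=1 → 1; observed 0. Eliminates G5 stuck-at-1.
Only G5 inverted output is consistent with every test.

G5 inverted output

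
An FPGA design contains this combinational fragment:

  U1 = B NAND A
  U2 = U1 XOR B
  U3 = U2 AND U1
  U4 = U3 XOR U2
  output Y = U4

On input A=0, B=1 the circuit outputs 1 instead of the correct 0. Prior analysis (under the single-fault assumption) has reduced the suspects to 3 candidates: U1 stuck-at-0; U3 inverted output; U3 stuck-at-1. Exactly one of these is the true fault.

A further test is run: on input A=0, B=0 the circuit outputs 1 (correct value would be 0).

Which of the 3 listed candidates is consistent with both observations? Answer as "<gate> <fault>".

U3 inverted output

Evaluate each candidate on input A=0, B=0:
  U1 stuck-at-0: U1=0 [stuck-at-0], U2=0, U3=0, U4=0 → 0 — eliminated
  U3 inverted output: U1=1, U2=1, U3=0 [inverted output], U4=1 → 1 — matches
  U3 stuck-at-1: U1=1, U2=1, U3=1 [stuck-at-1], U4=0 → 0 — eliminated
Only U3 inverted output reproduces the observed 1.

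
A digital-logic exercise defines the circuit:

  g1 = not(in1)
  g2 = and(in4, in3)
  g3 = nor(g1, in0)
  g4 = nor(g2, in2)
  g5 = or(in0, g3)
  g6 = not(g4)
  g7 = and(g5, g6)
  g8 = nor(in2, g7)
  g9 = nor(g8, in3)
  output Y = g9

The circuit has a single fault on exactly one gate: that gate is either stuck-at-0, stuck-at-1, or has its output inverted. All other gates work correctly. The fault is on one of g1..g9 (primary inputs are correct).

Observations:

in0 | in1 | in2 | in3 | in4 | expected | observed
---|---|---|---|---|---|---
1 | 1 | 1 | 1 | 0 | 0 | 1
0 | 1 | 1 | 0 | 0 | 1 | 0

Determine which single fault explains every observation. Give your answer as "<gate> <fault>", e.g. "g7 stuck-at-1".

g9 inverted output

Fault-free values for test 1 (in0=1, in1=1, in2=1, in3=1, in4=0): g1=0, g2=0, g3=0, g4=0, g5=1, g6=1, g7=1, g8=0, g9=0, giving Y=0. Observed 1.
Test 1: faults giving observed 1 are {g9 stuck-at-1, g9 inverted output}.
Test 2 (in0=0, in1=1, in2=1, in3=0, in4=0): fault-free g1=0, g2=0, g3=1, g4=0, g5=1, g6=1, g7=1, g8=0, g9=1 → 1; observed 0. Eliminates g9 stuck-at-1.
Only g9 inverted output is consistent with every test.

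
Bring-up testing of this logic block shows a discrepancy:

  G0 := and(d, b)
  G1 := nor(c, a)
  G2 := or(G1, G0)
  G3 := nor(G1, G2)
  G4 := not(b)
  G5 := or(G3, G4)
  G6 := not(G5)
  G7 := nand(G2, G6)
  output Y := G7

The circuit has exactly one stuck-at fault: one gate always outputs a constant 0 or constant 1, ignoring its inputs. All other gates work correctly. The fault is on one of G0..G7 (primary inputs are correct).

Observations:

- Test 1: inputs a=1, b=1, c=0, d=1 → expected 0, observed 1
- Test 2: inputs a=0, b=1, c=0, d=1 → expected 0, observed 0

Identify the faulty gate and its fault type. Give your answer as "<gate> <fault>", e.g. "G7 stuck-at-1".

Fault-free values for test 1 (a=1, b=1, c=0, d=1): G0=1, G1=0, G2=1, G3=0, G4=0, G5=0, G6=1, G7=0, giving Y=0. Observed 1.
Test 1: faults giving observed 1 are {G0 stuck-at-0, G2 stuck-at-0, G3 stuck-at-1, G4 stuck-at-1, G5 stuck-at-1, G6 stuck-at-0, G7 stuck-at-1}.
Test 2 (a=0, b=1, c=0, d=1): fault-free G0=1, G1=1, G2=1, G3=0, G4=0, G5=0, G6=1, G7=0 → 0; observed 0. Eliminates G2 stuck-at-0, G3 stuck-at-1, G4 stuck-at-1, G5 stuck-at-1, G6 stuck-at-0, G7 stuck-at-1.
Only G0 stuck-at-0 is consistent with every test.

G0 stuck-at-0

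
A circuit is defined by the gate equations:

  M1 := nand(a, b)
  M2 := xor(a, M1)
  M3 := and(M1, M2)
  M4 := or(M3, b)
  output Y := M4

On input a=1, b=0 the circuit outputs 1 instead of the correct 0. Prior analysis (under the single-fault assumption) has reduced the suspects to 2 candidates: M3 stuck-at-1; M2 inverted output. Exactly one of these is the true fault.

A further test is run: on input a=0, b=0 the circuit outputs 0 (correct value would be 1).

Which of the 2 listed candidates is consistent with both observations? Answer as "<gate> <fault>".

M2 inverted output

Evaluate each candidate on input a=0, b=0:
  M3 stuck-at-1: M1=1, M2=1, M3=1 [stuck-at-1], M4=1 → 1 — eliminated
  M2 inverted output: M1=1, M2=0 [inverted output], M3=0, M4=0 → 0 — matches
Only M2 inverted output reproduces the observed 0.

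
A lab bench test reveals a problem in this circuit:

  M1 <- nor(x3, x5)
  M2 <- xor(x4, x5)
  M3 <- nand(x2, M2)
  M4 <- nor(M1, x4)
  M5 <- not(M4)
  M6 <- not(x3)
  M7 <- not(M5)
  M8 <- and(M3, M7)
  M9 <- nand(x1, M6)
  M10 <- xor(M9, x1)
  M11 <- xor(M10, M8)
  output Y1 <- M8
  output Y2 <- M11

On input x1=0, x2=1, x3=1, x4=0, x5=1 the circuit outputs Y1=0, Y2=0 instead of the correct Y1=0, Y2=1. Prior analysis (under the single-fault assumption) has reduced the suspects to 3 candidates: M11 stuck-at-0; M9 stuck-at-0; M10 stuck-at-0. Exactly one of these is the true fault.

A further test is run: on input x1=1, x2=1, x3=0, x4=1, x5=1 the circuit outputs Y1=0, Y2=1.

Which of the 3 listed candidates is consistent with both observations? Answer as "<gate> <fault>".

M9 stuck-at-0

Evaluate each candidate on input x1=1, x2=1, x3=0, x4=1, x5=1:
  M11 stuck-at-0: M1=0, M2=0, M3=1, M4=0, M5=1, M6=1, M7=0, M8=0, M9=0, M10=1, M11=0 [stuck-at-0] → Y1=0, Y2=0 — eliminated
  M9 stuck-at-0: M1=0, M2=0, M3=1, M4=0, M5=1, M6=1, M7=0, M8=0, M9=0 [stuck-at-0], M10=1, M11=1 → Y1=0, Y2=1 — matches
  M10 stuck-at-0: M1=0, M2=0, M3=1, M4=0, M5=1, M6=1, M7=0, M8=0, M9=0, M10=0 [stuck-at-0], M11=0 → Y1=0, Y2=0 — eliminated
Only M9 stuck-at-0 reproduces the observed Y1=0, Y2=1.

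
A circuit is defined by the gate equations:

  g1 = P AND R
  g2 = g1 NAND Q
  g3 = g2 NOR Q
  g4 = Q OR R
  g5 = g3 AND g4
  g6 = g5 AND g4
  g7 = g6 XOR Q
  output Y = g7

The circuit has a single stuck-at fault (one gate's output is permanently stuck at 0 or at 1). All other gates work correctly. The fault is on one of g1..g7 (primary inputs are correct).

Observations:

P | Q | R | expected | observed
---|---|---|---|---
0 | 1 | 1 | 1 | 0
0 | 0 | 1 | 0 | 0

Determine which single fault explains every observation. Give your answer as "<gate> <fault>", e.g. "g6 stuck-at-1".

g7 stuck-at-0

Fault-free values for test 1 (P=0, Q=1, R=1): g1=0, g2=1, g3=0, g4=1, g5=0, g6=0, g7=1, giving Y=1. Observed 0.
Test 1: faults giving observed 0 are {g3 stuck-at-1, g5 stuck-at-1, g6 stuck-at-1, g7 stuck-at-0}.
Test 2 (P=0, Q=0, R=1): fault-free g1=0, g2=1, g3=0, g4=1, g5=0, g6=0, g7=0 → 0; observed 0. Eliminates g3 stuck-at-1, g5 stuck-at-1, g6 stuck-at-1.
Only g7 stuck-at-0 is consistent with every test.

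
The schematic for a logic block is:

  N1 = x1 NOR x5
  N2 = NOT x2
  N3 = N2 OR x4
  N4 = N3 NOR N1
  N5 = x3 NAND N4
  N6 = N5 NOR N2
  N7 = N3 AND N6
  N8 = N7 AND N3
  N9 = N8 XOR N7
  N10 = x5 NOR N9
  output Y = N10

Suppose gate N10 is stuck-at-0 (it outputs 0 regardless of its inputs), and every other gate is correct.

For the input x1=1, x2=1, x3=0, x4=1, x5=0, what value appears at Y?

0

Propagate with N10 forced: N1=0, N2=0, N3=1, N4=0, N5=1, N6=0, N7=0, N8=0, N9=0, N10=0 [stuck-at-0].
So Y = 0. (Without the fault it would be 1.)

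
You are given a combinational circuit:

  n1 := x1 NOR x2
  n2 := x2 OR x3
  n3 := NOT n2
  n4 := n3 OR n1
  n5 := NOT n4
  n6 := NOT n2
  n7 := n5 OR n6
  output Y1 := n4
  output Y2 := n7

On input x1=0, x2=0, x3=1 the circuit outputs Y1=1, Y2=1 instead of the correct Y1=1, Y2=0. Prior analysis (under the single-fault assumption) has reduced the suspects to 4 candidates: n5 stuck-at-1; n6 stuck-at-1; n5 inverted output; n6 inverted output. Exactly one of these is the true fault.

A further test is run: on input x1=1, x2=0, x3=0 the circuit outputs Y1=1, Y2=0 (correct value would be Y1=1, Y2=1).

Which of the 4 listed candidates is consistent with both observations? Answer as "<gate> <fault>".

Evaluate each candidate on input x1=1, x2=0, x3=0:
  n5 stuck-at-1: n1=0, n2=0, n3=1, n4=1, n5=1 [stuck-at-1], n6=1, n7=1 → Y1=1, Y2=1 — eliminated
  n6 stuck-at-1: n1=0, n2=0, n3=1, n4=1, n5=0, n6=1 [stuck-at-1], n7=1 → Y1=1, Y2=1 — eliminated
  n5 inverted output: n1=0, n2=0, n3=1, n4=1, n5=1 [inverted output], n6=1, n7=1 → Y1=1, Y2=1 — eliminated
  n6 inverted output: n1=0, n2=0, n3=1, n4=1, n5=0, n6=0 [inverted output], n7=0 → Y1=1, Y2=0 — matches
Only n6 inverted output reproduces the observed Y1=1, Y2=0.

n6 inverted output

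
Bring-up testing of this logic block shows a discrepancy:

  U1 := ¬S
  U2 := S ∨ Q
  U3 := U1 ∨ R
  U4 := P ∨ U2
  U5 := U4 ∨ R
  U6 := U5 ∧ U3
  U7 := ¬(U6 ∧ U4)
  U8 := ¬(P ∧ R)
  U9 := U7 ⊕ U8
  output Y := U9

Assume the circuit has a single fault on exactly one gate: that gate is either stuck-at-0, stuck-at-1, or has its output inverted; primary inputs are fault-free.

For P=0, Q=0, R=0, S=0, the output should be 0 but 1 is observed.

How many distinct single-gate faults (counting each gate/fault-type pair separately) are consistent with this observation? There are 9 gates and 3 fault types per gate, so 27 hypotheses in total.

Fault-free: U1=1, U2=0, U3=1, U4=0, U5=0, U6=0, U7=1, U8=1, U9=0 → 0. Observed 1.
  U1: none of the 3 fault types match ✗
  U2: stuck-at-1, inverted output ✓; others ✗
  U3: none of the 3 fault types match ✗
  U4: stuck-at-1, inverted output ✓; others ✗
  U5: none of the 3 fault types match ✗
  U6: none of the 3 fault types match ✗
  U7: stuck-at-0, inverted output ✓; others ✗
  U8: stuck-at-0, inverted output ✓; others ✗
  U9: stuck-at-1, inverted output ✓; others ✗
Consistent faults: {U2 stuck-at-1, U2 inverted output, U4 stuck-at-1, U4 inverted output, U7 stuck-at-0, U7 inverted output, U8 stuck-at-0, U8 inverted output, U9 stuck-at-1, U9 inverted output} — 10 in all.

10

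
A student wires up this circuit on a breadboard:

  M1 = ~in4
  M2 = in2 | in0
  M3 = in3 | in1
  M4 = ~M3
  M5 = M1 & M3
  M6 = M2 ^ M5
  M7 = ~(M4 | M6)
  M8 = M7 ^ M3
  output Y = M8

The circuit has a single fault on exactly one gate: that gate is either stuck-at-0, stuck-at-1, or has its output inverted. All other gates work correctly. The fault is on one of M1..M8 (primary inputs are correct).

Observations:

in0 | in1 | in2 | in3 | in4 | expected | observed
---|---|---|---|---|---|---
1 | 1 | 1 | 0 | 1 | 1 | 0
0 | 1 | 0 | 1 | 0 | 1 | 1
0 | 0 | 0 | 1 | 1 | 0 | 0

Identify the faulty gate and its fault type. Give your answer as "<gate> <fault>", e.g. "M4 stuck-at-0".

M2 stuck-at-0

Fault-free values for test 1 (in0=1, in1=1, in2=1, in3=0, in4=1): M1=0, M2=1, M3=1, M4=0, M5=0, M6=1, M7=0, M8=1, giving Y=1. Observed 0.
Test 1: faults giving observed 0 are {M1 stuck-at-1, M1 inverted output, M2 stuck-at-0, M2 inverted output, M3 stuck-at-0, M3 inverted output, M5 stuck-at-1, M5 inverted output, M6 stuck-at-0, M6 inverted output, M7 stuck-at-1, M7 inverted output, M8 stuck-at-0, M8 inverted output}.
Test 2 (in0=0, in1=1, in2=0, in3=1, in4=0): fault-free M1=1, M2=0, M3=1, M4=0, M5=1, M6=1, M7=0, M8=1 → 1; observed 1. Eliminates M1 inverted output, M2 inverted output, M3 stuck-at-0, M3 inverted output, M5 inverted output, M6 stuck-at-0, M6 inverted output, M7 stuck-at-1, M7 inverted output, M8 stuck-at-0, M8 inverted output.
Test 3 (in0=0, in1=0, in2=0, in3=1, in4=1): fault-free M1=0, M2=0, M3=1, M4=0, M5=0, M6=0, M7=1, M8=0 → 0; observed 0. Eliminates M1 stuck-at-1, M5 stuck-at-1.
Only M2 stuck-at-0 is consistent with every test.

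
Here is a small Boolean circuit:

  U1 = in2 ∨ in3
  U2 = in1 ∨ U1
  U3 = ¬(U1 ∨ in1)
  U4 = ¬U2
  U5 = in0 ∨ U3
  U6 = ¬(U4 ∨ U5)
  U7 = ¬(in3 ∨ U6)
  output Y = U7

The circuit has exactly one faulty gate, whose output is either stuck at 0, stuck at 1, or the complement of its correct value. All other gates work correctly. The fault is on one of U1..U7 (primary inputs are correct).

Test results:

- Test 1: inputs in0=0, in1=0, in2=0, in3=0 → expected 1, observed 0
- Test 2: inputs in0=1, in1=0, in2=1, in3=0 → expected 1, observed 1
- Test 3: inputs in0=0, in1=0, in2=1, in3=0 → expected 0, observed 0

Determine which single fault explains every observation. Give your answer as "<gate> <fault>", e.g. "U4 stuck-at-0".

Fault-free values for test 1 (in0=0, in1=0, in2=0, in3=0): U1=0, U2=0, U3=1, U4=1, U5=1, U6=0, U7=1, giving Y=1. Observed 0.
Test 1: faults giving observed 0 are {U1 stuck-at-1, U1 inverted output, U6 stuck-at-1, U6 inverted output, U7 stuck-at-0, U7 inverted output}.
Test 2 (in0=1, in1=0, in2=1, in3=0): fault-free U1=1, U2=1, U3=0, U4=0, U5=1, U6=0, U7=1 → 1; observed 1. Eliminates U6 stuck-at-1, U6 inverted output, U7 stuck-at-0, U7 inverted output.
Test 3 (in0=0, in1=0, in2=1, in3=0): fault-free U1=1, U2=1, U3=0, U4=0, U5=0, U6=1, U7=0 → 0; observed 0. Eliminates U1 inverted output.
Only U1 stuck-at-1 is consistent with every test.

U1 stuck-at-1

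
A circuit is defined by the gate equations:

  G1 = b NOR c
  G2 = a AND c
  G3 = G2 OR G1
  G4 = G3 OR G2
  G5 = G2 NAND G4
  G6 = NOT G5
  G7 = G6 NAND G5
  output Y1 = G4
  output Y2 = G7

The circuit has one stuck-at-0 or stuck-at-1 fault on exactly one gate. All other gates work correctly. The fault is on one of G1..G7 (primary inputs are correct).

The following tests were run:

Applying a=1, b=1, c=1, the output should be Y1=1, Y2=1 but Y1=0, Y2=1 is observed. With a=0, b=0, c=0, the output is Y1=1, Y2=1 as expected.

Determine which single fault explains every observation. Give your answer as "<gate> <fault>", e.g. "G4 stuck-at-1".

Fault-free values for test 1 (a=1, b=1, c=1): G1=0, G2=1, G3=1, G4=1, G5=0, G6=1, G7=1, giving Y1=1, Y2=1. Observed Y1=0, Y2=1.
Test 1: faults giving observed Y1=0, Y2=1 are {G2 stuck-at-0, G4 stuck-at-0}.
Test 2 (a=0, b=0, c=0): fault-free G1=1, G2=0, G3=1, G4=1, G5=1, G6=0, G7=1 → Y1=1, Y2=1; observed Y1=1, Y2=1. Eliminates G4 stuck-at-0.
Only G2 stuck-at-0 is consistent with every test.

G2 stuck-at-0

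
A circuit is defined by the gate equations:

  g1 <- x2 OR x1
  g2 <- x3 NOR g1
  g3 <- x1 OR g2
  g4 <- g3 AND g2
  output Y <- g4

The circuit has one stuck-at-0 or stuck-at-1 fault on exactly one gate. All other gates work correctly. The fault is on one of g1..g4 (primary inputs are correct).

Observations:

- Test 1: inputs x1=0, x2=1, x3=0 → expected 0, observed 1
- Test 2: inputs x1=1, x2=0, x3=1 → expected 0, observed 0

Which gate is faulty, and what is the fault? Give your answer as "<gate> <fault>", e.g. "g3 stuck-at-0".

Fault-free values for test 1 (x1=0, x2=1, x3=0): g1=1, g2=0, g3=0, g4=0, giving Y=0. Observed 1.
Test 1: faults giving observed 1 are {g1 stuck-at-0, g2 stuck-at-1, g4 stuck-at-1}.
Test 2 (x1=1, x2=0, x3=1): fault-free g1=1, g2=0, g3=1, g4=0 → 0; observed 0. Eliminates g2 stuck-at-1, g4 stuck-at-1.
Only g1 stuck-at-0 is consistent with every test.

g1 stuck-at-0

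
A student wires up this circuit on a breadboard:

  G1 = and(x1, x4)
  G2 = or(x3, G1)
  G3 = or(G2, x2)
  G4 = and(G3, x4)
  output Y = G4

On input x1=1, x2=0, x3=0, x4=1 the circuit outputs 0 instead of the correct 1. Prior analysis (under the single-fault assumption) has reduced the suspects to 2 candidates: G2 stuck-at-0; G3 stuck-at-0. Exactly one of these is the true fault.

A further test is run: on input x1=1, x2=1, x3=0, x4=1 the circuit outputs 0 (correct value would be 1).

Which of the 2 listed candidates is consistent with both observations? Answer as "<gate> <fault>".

Evaluate each candidate on input x1=1, x2=1, x3=0, x4=1:
  G2 stuck-at-0: G1=1, G2=0 [stuck-at-0], G3=1, G4=1 → 1 — eliminated
  G3 stuck-at-0: G1=1, G2=1, G3=0 [stuck-at-0], G4=0 → 0 — matches
Only G3 stuck-at-0 reproduces the observed 0.

G3 stuck-at-0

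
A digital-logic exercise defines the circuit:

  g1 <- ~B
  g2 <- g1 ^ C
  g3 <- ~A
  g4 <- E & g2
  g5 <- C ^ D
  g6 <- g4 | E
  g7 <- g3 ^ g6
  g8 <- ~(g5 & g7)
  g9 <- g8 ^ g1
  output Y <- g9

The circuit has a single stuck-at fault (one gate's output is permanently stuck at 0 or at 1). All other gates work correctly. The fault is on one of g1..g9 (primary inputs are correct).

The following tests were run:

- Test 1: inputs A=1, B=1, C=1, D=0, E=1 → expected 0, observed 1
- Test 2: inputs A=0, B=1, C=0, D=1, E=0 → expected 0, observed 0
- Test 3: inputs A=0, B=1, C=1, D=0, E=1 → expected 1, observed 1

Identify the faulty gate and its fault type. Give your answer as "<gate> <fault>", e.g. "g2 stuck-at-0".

g3 stuck-at-1

Fault-free values for test 1 (A=1, B=1, C=1, D=0, E=1): g1=0, g2=1, g3=0, g4=1, g5=1, g6=1, g7=1, g8=0, g9=0, giving Y=0. Observed 1.
Test 1: faults giving observed 1 are {g1 stuck-at-1, g3 stuck-at-1, g5 stuck-at-0, g6 stuck-at-0, g7 stuck-at-0, g8 stuck-at-1, g9 stuck-at-1}.
Test 2 (A=0, B=1, C=0, D=1, E=0): fault-free g1=0, g2=0, g3=1, g4=0, g5=1, g6=0, g7=1, g8=0, g9=0 → 0; observed 0. Eliminates g1 stuck-at-1, g5 stuck-at-0, g7 stuck-at-0, g8 stuck-at-1, g9 stuck-at-1.
Test 3 (A=0, B=1, C=1, D=0, E=1): fault-free g1=0, g2=1, g3=1, g4=1, g5=1, g6=1, g7=0, g8=1, g9=1 → 1; observed 1. Eliminates g6 stuck-at-0.
Only g3 stuck-at-1 is consistent with every test.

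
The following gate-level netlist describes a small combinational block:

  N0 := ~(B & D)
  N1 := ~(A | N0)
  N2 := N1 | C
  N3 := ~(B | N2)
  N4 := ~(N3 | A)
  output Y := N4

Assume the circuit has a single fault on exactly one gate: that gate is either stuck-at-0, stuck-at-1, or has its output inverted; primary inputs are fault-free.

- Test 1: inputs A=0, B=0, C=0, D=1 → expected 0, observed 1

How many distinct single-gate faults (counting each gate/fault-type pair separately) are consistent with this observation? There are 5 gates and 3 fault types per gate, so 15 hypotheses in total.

Fault-free: N0=1, N1=0, N2=0, N3=1, N4=0 → 0. Observed 1.
  N0: stuck-at-0, inverted output ✓; others ✗
  N1: stuck-at-1, inverted output ✓; others ✗
  N2: stuck-at-1, inverted output ✓; others ✗
  N3: stuck-at-0, inverted output ✓; others ✗
  N4: stuck-at-1, inverted output ✓; others ✗
Consistent faults: {N0 stuck-at-0, N0 inverted output, N1 stuck-at-1, N1 inverted output, N2 stuck-at-1, N2 inverted output, N3 stuck-at-0, N3 inverted output, N4 stuck-at-1, N4 inverted output} — 10 in all.

10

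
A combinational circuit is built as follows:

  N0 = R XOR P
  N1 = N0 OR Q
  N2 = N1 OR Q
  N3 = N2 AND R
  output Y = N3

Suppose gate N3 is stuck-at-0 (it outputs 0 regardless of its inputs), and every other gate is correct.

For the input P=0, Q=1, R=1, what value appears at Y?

0

Propagate with N3 forced: N0=1, N1=1, N2=1, N3=0 [stuck-at-0].
So Y = 0. (Without the fault it would be 1.)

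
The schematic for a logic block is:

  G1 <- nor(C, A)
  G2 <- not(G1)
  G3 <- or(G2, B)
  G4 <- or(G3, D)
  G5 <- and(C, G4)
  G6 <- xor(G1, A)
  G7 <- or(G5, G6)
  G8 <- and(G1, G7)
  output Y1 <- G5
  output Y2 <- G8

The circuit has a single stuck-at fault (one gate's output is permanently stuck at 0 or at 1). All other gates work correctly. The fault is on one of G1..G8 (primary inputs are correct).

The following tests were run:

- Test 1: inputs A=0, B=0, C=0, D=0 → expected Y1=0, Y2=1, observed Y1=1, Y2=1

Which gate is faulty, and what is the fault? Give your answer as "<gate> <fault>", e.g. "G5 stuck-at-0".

Fault-free values for test 1 (A=0, B=0, C=0, D=0): G1=1, G2=0, G3=0, G4=0, G5=0, G6=1, G7=1, G8=1, giving Y1=0, Y2=1. Observed Y1=1, Y2=1.
Test 1: faults giving observed Y1=1, Y2=1 are {G5 stuck-at-1}.
Only G5 stuck-at-1 is consistent with every test.

G5 stuck-at-1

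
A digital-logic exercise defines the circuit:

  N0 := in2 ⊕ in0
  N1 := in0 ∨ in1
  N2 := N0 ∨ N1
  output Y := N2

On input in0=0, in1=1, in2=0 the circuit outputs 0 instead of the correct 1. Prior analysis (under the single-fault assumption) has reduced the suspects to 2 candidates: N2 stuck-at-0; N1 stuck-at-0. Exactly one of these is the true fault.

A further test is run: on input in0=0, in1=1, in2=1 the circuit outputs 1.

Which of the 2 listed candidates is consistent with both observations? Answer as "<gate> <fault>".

Evaluate each candidate on input in0=0, in1=1, in2=1:
  N2 stuck-at-0: N0=1, N1=1, N2=0 [stuck-at-0] → 0 — eliminated
  N1 stuck-at-0: N0=1, N1=0 [stuck-at-0], N2=1 → 1 — matches
Only N1 stuck-at-0 reproduces the observed 1.

N1 stuck-at-0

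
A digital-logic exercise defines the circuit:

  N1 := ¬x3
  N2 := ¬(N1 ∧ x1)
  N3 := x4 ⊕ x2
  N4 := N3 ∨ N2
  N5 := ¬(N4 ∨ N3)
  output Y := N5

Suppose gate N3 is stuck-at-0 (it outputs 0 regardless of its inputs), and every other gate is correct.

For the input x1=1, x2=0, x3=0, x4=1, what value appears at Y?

Propagate with N3 forced: N1=1, N2=0, N3=0 [stuck-at-0], N4=0, N5=1.
So Y = 1. (Without the fault it would be 0.)

1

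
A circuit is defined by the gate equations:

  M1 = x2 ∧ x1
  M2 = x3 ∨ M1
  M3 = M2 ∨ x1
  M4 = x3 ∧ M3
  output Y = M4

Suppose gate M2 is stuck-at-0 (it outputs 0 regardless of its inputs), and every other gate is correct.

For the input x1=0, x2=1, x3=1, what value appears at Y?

0

Propagate with M2 forced: M1=0, M2=0 [stuck-at-0], M3=0, M4=0.
So Y = 0. (Without the fault it would be 1.)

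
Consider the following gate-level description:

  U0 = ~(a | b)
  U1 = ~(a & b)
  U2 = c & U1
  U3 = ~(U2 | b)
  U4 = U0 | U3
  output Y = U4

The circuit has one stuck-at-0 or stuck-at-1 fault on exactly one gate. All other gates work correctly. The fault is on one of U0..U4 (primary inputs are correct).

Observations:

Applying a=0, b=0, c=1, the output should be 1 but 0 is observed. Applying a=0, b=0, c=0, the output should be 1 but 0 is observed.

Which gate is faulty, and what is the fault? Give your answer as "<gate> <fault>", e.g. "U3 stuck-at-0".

U4 stuck-at-0

Fault-free values for test 1 (a=0, b=0, c=1): U0=1, U1=1, U2=1, U3=0, U4=1, giving Y=1. Observed 0.
Test 1: faults giving observed 0 are {U0 stuck-at-0, U4 stuck-at-0}.
Test 2 (a=0, b=0, c=0): fault-free U0=1, U1=1, U2=0, U3=1, U4=1 → 1; observed 0. Eliminates U0 stuck-at-0.
Only U4 stuck-at-0 is consistent with every test.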